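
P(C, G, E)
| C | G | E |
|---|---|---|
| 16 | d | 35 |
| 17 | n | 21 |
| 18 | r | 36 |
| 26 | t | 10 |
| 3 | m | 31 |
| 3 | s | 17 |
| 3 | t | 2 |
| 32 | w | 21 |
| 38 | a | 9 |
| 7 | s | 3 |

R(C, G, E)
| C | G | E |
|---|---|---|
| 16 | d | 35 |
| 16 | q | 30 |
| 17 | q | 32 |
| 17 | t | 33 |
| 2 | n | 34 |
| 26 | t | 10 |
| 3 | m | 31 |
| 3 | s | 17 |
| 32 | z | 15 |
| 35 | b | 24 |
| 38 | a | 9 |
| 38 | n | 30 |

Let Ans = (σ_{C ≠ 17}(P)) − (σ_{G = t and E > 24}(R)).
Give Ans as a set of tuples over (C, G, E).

Apply σ_{C ≠ 17}; surviving tuples: {(16, d, 35), (18, r, 36), (26, t, 10), (3, m, 31), (3, s, 17), (3, t, 2), (32, w, 21), (38, a, 9), (7, s, 3)}
Apply σ_{G = t and E > 24}; surviving tuples: {(17, t, 33)}
Difference: {(16, d, 35), (18, r, 36), (26, t, 10), (3, m, 31), (3, s, 17), (3, t, 2), (32, w, 21), (38, a, 9), (7, s, 3)} with {(17, t, 33)} → {(16, d, 35), (18, r, 36), (26, t, 10), (3, m, 31), (3, s, 17), (3, t, 2), (32, w, 21), (38, a, 9), (7, s, 3)}

{(16, d, 35), (18, r, 36), (26, t, 10), (3, m, 31), (3, s, 17), (3, t, 2), (32, w, 21), (38, a, 9), (7, s, 3)}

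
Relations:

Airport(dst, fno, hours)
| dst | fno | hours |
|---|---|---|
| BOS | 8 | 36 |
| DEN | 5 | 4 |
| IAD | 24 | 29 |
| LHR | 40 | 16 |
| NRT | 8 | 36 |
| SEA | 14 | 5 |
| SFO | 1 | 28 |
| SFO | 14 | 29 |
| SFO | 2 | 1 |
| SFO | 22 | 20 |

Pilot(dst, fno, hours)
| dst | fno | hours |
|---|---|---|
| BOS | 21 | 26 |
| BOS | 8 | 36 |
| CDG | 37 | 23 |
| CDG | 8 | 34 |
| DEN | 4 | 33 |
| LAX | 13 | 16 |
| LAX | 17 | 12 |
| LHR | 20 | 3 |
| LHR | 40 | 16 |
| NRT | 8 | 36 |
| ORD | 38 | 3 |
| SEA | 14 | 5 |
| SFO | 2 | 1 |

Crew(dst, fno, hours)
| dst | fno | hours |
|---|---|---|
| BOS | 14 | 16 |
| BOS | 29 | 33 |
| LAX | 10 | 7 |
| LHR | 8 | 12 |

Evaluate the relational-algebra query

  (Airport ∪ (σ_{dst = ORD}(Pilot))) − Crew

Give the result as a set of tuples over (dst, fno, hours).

σ[dst = ORD]: keep tuples satisfying dst = ORD → {(ORD, 38, 3)}
Union: {(BOS, 8, 36), (DEN, 5, 4), (IAD, 24, 29), (LHR, 40, 16), (NRT, 8, 36), (SEA, 14, 5), (SFO, 1, 28), (SFO, 14, 29), (SFO, 2, 1), (SFO, 22, 20)} with {(ORD, 38, 3)} → {(BOS, 8, 36), (DEN, 5, 4), (IAD, 24, 29), (LHR, 40, 16), (NRT, 8, 36), (ORD, 38, 3), (SEA, 14, 5), (SFO, 1, 28), (SFO, 14, 29), (SFO, 2, 1), (SFO, 22, 20)}
Difference: {(BOS, 8, 36), (DEN, 5, 4), (IAD, 24, 29), (LHR, 40, 16), (NRT, 8, 36), (ORD, 38, 3), (SEA, 14, 5), (SFO, 1, 28), (SFO, 14, 29), (SFO, 2, 1), (SFO, 22, 20)} with {(BOS, 14, 16), (BOS, 29, 33), (LAX, 10, 7), (LHR, 8, 12)} → {(BOS, 8, 36), (DEN, 5, 4), (IAD, 24, 29), (LHR, 40, 16), (NRT, 8, 36), (ORD, 38, 3), (SEA, 14, 5), (SFO, 1, 28), (SFO, 14, 29), (SFO, 2, 1), (SFO, 22, 20)}

{(BOS, 8, 36), (DEN, 5, 4), (IAD, 24, 29), (LHR, 40, 16), (NRT, 8, 36), (ORD, 38, 3), (SEA, 14, 5), (SFO, 1, 28), (SFO, 14, 29), (SFO, 2, 1), (SFO, 22, 20)}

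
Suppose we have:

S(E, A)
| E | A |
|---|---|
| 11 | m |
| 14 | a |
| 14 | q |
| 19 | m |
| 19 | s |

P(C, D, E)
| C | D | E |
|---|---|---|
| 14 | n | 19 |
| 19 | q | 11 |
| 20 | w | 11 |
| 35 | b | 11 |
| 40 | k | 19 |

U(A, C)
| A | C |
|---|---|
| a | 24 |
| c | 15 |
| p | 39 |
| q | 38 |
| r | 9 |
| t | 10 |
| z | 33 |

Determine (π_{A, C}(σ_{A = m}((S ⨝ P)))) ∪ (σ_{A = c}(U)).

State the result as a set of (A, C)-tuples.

{(c, 15), (m, 14), (m, 19), (m, 20), (m, 35), (m, 40)}

Natural join on E: {(11, m, 19, q), (11, m, 20, w), (11, m, 35, b), (19, m, 14, n), (19, m, 40, k), (19, s, 14, n), (19, s, 40, k)}
σ[A = m]: keep tuples satisfying A = m → {(11, m, 19, q), (11, m, 20, w), (11, m, 35, b), (19, m, 14, n), (19, m, 40, k)}
Projecting to A, C: {(m, 14), (m, 19), (m, 20), (m, 35), (m, 40)}
σ[A = c]: keep tuples satisfying A = c → {(c, 15)}
Taking the union: {(c, 15), (m, 14), (m, 19), (m, 20), (m, 35), (m, 40)}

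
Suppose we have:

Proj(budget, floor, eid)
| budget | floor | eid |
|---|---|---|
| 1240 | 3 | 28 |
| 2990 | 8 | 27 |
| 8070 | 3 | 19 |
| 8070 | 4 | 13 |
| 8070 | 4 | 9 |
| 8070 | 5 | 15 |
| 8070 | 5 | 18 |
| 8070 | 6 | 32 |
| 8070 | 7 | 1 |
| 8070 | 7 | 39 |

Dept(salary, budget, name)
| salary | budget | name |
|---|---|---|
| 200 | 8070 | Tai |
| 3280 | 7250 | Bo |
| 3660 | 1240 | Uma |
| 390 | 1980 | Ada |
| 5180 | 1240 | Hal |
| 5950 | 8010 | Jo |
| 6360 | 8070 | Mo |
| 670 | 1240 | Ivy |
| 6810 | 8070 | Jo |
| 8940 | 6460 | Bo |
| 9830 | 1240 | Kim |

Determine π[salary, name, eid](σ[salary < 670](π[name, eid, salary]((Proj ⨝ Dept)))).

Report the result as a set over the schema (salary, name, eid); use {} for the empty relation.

Proj ⋈ Dept (natural join on budget): {(1240, 3, 28, 3660, Uma), (1240, 3, 28, 5180, Hal), (1240, 3, 28, 670, Ivy), (1240, 3, 28, 9830, Kim), (8070, 3, 19, 200, Tai), (8070, 3, 19, 6360, Mo), (8070, 3, 19, 6810, Jo), (8070, 4, 13, 200, Tai), (8070, 4, 13, 6360, Mo), (8070, 4, 13, 6810, Jo), (8070, 4, 9, 200, Tai), (8070, 4, 9, 6360, Mo), (8070, 4, 9, 6810, Jo), (8070, 5, 15, 200, Tai), (8070, 5, 15, 6360, Mo), (8070, 5, 15, 6810, Jo), (8070, 5, 18, 200, Tai), (8070, 5, 18, 6360, Mo), (8070, 5, 18, 6810, Jo), (8070, 6, 32, 200, Tai), (8070, 6, 32, 6360, Mo), (8070, 6, 32, 6810, Jo), (8070, 7, 1, 200, Tai), (8070, 7, 1, 6360, Mo), (8070, 7, 1, 6810, Jo), (8070, 7, 39, 200, Tai), (8070, 7, 39, 6360, Mo), (8070, 7, 39, 6810, Jo)}
π[name, eid, salary]: project onto (name, eid, salary) → {(Hal, 28, 5180), (Ivy, 28, 670), (Jo, 1, 6810), (Jo, 13, 6810), (Jo, 15, 6810), (Jo, 18, 6810), (Jo, 19, 6810), (Jo, 32, 6810), (Jo, 39, 6810), (Jo, 9, 6810), (Kim, 28, 9830), (Mo, 1, 6360), (Mo, 13, 6360), (Mo, 15, 6360), (Mo, 18, 6360), (Mo, 19, 6360), (Mo, 32, 6360), (Mo, 39, 6360), (Mo, 9, 6360), (Tai, 1, 200), (Tai, 13, 200), (Tai, 15, 200), (Tai, 18, 200), (Tai, 19, 200), (Tai, 32, 200), (Tai, 39, 200), (Tai, 9, 200), (Uma, 28, 3660)}
σ[salary < 670]: keep tuples satisfying salary < 670 → {(Tai, 1, 200), (Tai, 13, 200), (Tai, 15, 200), (Tai, 18, 200), (Tai, 19, 200), (Tai, 32, 200), (Tai, 39, 200), (Tai, 9, 200)}
π[salary, name, eid]: project onto (salary, name, eid) → {(200, Tai, 1), (200, Tai, 13), (200, Tai, 15), (200, Tai, 18), (200, Tai, 19), (200, Tai, 32), (200, Tai, 39), (200, Tai, 9)}

{(200, Tai, 1), (200, Tai, 13), (200, Tai, 15), (200, Tai, 18), (200, Tai, 19), (200, Tai, 32), (200, Tai, 39), (200, Tai, 9)}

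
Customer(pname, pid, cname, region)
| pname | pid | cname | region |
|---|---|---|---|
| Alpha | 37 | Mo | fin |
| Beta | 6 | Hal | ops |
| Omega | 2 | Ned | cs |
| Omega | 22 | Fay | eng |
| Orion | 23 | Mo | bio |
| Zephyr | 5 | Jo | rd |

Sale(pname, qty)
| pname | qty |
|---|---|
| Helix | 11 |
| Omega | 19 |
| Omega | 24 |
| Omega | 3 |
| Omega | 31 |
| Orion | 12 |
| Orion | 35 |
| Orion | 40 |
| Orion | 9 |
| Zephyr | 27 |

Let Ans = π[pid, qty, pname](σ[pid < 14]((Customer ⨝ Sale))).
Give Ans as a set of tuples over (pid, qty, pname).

{(2, 19, Omega), (2, 24, Omega), (2, 3, Omega), (2, 31, Omega), (5, 27, Zephyr)}

Customer ⋈ Sale (natural join on pname): {(Omega, 2, Ned, cs, 19), (Omega, 2, Ned, cs, 24), (Omega, 2, Ned, cs, 3), (Omega, 2, Ned, cs, 31), (Omega, 22, Fay, eng, 19), (Omega, 22, Fay, eng, 24), (Omega, 22, Fay, eng, 3), (Omega, 22, Fay, eng, 31), (Orion, 23, Mo, bio, 12), (Orion, 23, Mo, bio, 35), (Orion, 23, Mo, bio, 40), (Orion, 23, Mo, bio, 9), (Zephyr, 5, Jo, rd, 27)}
Filtering on pid < 14 leaves {(Omega, 2, Ned, cs, 19), (Omega, 2, Ned, cs, 24), (Omega, 2, Ned, cs, 3), (Omega, 2, Ned, cs, 31), (Zephyr, 5, Jo, rd, 27)}.
Keep only column(s) pid, qty, pname: {(2, 19, Omega), (2, 24, Omega), (2, 3, Omega), (2, 31, Omega), (5, 27, Zephyr)}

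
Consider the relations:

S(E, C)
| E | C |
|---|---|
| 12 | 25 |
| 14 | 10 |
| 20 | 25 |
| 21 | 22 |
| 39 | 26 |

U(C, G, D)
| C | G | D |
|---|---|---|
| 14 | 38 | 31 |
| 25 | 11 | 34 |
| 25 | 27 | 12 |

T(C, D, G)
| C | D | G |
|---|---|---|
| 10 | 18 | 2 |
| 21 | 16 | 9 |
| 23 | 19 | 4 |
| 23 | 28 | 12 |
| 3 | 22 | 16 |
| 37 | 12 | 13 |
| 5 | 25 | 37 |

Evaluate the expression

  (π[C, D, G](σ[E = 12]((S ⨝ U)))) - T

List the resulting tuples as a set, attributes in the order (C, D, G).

{(25, 12, 27), (25, 34, 11)}

Joining S and U on C yields {(12, 25, 11, 34), (12, 25, 27, 12), (20, 25, 11, 34), (20, 25, 27, 12)}.
Filtering on E = 12 leaves {(12, 25, 11, 34), (12, 25, 27, 12)}.
π_{C, D, G} gives {(25, 12, 27), (25, 34, 11)}.
Set difference of the two operands is {(25, 12, 27), (25, 34, 11)}.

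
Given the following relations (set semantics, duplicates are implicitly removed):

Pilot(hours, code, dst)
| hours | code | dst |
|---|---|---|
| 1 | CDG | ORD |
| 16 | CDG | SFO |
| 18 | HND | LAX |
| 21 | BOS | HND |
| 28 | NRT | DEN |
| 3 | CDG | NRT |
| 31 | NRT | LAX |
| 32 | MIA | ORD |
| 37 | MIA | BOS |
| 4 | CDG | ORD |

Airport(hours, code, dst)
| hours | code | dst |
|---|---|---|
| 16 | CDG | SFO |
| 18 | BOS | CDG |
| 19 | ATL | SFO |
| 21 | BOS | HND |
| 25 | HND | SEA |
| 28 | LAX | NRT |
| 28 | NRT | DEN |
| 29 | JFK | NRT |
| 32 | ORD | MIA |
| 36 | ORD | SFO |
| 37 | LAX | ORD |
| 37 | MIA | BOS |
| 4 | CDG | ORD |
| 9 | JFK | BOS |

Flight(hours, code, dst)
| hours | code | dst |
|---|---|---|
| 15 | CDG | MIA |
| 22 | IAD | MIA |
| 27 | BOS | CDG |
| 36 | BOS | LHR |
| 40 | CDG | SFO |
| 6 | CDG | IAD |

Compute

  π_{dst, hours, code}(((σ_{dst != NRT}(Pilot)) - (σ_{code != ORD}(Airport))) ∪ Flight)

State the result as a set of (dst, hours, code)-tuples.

σ[dst != NRT]: keep tuples satisfying dst != NRT → {(1, CDG, ORD), (16, CDG, SFO), (18, HND, LAX), (21, BOS, HND), (28, NRT, DEN), (31, NRT, LAX), (32, MIA, ORD), (37, MIA, BOS), (4, CDG, ORD)}
σ[code != ORD]: keep tuples satisfying code != ORD → {(16, CDG, SFO), (18, BOS, CDG), (19, ATL, SFO), (21, BOS, HND), (25, HND, SEA), (28, LAX, NRT), (28, NRT, DEN), (29, JFK, NRT), (37, LAX, ORD), (37, MIA, BOS), (4, CDG, ORD), (9, JFK, BOS)}
Set difference of the two operands is {(1, CDG, ORD), (18, HND, LAX), (31, NRT, LAX), (32, MIA, ORD)}.
Set union of the two operands is {(1, CDG, ORD), (15, CDG, MIA), (18, HND, LAX), (22, IAD, MIA), (27, BOS, CDG), (31, NRT, LAX), (32, MIA, ORD), (36, BOS, LHR), (40, CDG, SFO), (6, CDG, IAD)}.
Projecting to dst, hours, code: {(CDG, 27, BOS), (IAD, 6, CDG), (LAX, 18, HND), (LAX, 31, NRT), (LHR, 36, BOS), (MIA, 15, CDG), (MIA, 22, IAD), (ORD, 1, CDG), (ORD, 32, MIA), (SFO, 40, CDG)}

{(CDG, 27, BOS), (IAD, 6, CDG), (LAX, 18, HND), (LAX, 31, NRT), (LHR, 36, BOS), (MIA, 15, CDG), (MIA, 22, IAD), (ORD, 1, CDG), (ORD, 32, MIA), (SFO, 40, CDG)}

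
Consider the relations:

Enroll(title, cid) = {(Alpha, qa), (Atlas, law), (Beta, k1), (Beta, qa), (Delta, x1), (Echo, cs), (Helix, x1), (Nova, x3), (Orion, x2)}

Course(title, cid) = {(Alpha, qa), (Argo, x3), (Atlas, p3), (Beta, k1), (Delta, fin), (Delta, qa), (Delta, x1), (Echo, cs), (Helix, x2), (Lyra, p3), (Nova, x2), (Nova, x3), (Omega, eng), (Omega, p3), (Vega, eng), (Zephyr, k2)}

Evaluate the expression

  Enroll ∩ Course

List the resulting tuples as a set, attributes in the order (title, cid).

{(Alpha, qa), (Beta, k1), (Delta, x1), (Echo, cs), (Nova, x3)}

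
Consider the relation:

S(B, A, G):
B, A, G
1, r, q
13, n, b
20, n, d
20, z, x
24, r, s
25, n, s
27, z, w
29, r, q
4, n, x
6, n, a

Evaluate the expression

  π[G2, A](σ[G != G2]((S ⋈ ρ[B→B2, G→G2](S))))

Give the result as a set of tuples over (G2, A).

ρ[B→B2, G→G2]: schema becomes (B2, A, G2); tuples unchanged.
S ⋈ ρ[B→B2, G→G2](S) (natural join on A): {(1, r, q, 1, q), (1, r, q, 24, s), (1, r, q, 29, q), (13, n, b, 13, b), (13, n, b, 20, d), (13, n, b, 25, s), (13, n, b, 4, x), (13, n, b, 6, a), (20, n, d, 13, b), (20, n, d, 20, d), (20, n, d, 25, s), (20, n, d, 4, x), (20, n, d, 6, a), (20, z, x, 20, x), (20, z, x, 27, w), (24, r, s, 1, q), (24, r, s, 24, s), (24, r, s, 29, q), (25, n, s, 13, b), (25, n, s, 20, d), (25, n, s, 25, s), (25, n, s, 4, x), (25, n, s, 6, a), (27, z, w, 20, x), (27, z, w, 27, w), (29, r, q, 1, q), (29, r, q, 24, s), (29, r, q, 29, q), (4, n, x, 13, b), (4, n, x, 20, d), (4, n, x, 25, s), (4, n, x, 4, x), (4, n, x, 6, a), (6, n, a, 13, b), (6, n, a, 20, d), (6, n, a, 25, s), (6, n, a, 4, x), (6, n, a, 6, a)}
σ[G != G2]: keep tuples satisfying G != G2 → {(1, r, q, 24, s), (13, n, b, 20, d), (13, n, b, 25, s), (13, n, b, 4, x), (13, n, b, 6, a), (20, n, d, 13, b), (20, n, d, 25, s), (20, n, d, 4, x), (20, n, d, 6, a), (20, z, x, 27, w), (24, r, s, 1, q), (24, r, s, 29, q), (25, n, s, 13, b), (25, n, s, 20, d), (25, n, s, 4, x), (25, n, s, 6, a), (27, z, w, 20, x), (29, r, q, 24, s), (4, n, x, 13, b), (4, n, x, 20, d), (4, n, x, 25, s), (4, n, x, 6, a), (6, n, a, 13, b), (6, n, a, 20, d), (6, n, a, 25, s), (6, n, a, 4, x)}
π_{G2, A} gives {(a, n), (b, n), (d, n), (q, r), (s, n), (s, r), (w, z), (x, n), (x, z)} (17 duplicate(s) eliminated).

{(a, n), (b, n), (d, n), (q, r), (s, n), (s, r), (w, z), (x, n), (x, z)}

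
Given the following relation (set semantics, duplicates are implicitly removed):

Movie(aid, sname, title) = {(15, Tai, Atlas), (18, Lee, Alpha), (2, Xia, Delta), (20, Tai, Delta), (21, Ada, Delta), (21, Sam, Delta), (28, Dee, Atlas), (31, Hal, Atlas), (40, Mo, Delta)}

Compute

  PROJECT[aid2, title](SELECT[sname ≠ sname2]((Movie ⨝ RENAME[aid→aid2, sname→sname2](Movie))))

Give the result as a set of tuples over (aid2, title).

{(15, Atlas), (2, Delta), (20, Delta), (21, Delta), (28, Atlas), (31, Atlas), (40, Delta)}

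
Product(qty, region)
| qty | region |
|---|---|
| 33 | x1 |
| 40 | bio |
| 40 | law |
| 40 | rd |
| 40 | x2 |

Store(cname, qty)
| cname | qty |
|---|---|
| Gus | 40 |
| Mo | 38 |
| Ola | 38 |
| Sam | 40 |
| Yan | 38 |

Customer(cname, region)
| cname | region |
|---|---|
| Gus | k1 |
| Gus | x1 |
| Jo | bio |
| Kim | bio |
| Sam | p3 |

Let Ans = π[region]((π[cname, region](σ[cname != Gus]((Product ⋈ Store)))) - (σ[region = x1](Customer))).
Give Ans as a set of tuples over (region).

{bio, law, rd, x2}

Product ⋈ Store (natural join on qty): {(40, bio, Gus), (40, bio, Sam), (40, law, Gus), (40, law, Sam), (40, rd, Gus), (40, rd, Sam), (40, x2, Gus), (40, x2, Sam)}
Filtering on cname != Gus leaves {(40, bio, Sam), (40, law, Sam), (40, rd, Sam), (40, x2, Sam)}.
π_{cname, region} gives {(Sam, bio), (Sam, law), (Sam, rd), (Sam, x2)}.
Filtering on region = x1 leaves {(Gus, x1)}.
Taking the difference: {(Sam, bio), (Sam, law), (Sam, rd), (Sam, x2)}
π_{region} gives {bio, law, rd, x2}.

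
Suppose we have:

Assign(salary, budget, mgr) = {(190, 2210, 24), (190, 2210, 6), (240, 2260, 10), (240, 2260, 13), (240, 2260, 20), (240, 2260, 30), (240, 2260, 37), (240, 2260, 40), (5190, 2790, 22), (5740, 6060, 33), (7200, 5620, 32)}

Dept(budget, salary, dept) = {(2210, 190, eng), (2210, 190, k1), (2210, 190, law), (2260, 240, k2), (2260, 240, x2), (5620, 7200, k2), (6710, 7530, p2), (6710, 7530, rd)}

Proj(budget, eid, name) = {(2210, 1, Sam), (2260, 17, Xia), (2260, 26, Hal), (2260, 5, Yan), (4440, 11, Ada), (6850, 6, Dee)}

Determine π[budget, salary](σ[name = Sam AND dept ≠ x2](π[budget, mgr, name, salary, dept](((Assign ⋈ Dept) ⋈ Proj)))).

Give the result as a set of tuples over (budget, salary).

Assign ⋈ Dept (natural join on salary, budget): {(190, 2210, 24, eng), (190, 2210, 24, k1), (190, 2210, 24, law), (190, 2210, 6, eng), (190, 2210, 6, k1), (190, 2210, 6, law), (240, 2260, 10, k2), (240, 2260, 10, x2), (240, 2260, 13, k2), (240, 2260, 13, x2), (240, 2260, 20, k2), (240, 2260, 20, x2), (240, 2260, 30, k2), (240, 2260, 30, x2), (240, 2260, 37, k2), (240, 2260, 37, x2), (240, 2260, 40, k2), (240, 2260, 40, x2), (7200, 5620, 32, k2)}
(Assign ⋈ Dept) ⋈ Proj (natural join on budget): {(190, 2210, 24, eng, 1, Sam), (190, 2210, 24, k1, 1, Sam), (190, 2210, 24, law, 1, Sam), (190, 2210, 6, eng, 1, Sam), (190, 2210, 6, k1, 1, Sam), (190, 2210, 6, law, 1, Sam), (240, 2260, 10, k2, 17, Xia), (240, 2260, 10, k2, 26, Hal), (240, 2260, 10, k2, 5, Yan), (240, 2260, 10, x2, 17, Xia), (240, 2260, 10, x2, 26, Hal), (240, 2260, 10, x2, 5, Yan), (240, 2260, 13, k2, 17, Xia), (240, 2260, 13, k2, 26, Hal), (240, 2260, 13, k2, 5, Yan), (240, 2260, 13, x2, 17, Xia), (240, 2260, 13, x2, 26, Hal), (240, 2260, 13, x2, 5, Yan), (240, 2260, 20, k2, 17, Xia), (240, 2260, 20, k2, 26, Hal), (240, 2260, 20, k2, 5, Yan), (240, 2260, 20, x2, 17, Xia), (240, 2260, 20, x2, 26, Hal), (240, 2260, 20, x2, 5, Yan), (240, 2260, 30, k2, 17, Xia), (240, 2260, 30, k2, 26, Hal), (240, 2260, 30, k2, 5, Yan), (240, 2260, 30, x2, 17, Xia), (240, 2260, 30, x2, 26, Hal), (240, 2260, 30, x2, 5, Yan), (240, 2260, 37, k2, 17, Xia), (240, 2260, 37, k2, 26, Hal), (240, 2260, 37, k2, 5, Yan), (240, 2260, 37, x2, 17, Xia), (240, 2260, 37, x2, 26, Hal), (240, 2260, 37, x2, 5, Yan), (240, 2260, 40, k2, 17, Xia), (240, 2260, 40, k2, 26, Hal), (240, 2260, 40, k2, 5, Yan), (240, 2260, 40, x2, 17, Xia), (240, 2260, 40, x2, 26, Hal), (240, 2260, 40, x2, 5, Yan)}
π[budget, mgr, name, salary, dept]: project onto (budget, mgr, name, salary, dept) → {(2210, 24, Sam, 190, eng), (2210, 24, Sam, 190, k1), (2210, 24, Sam, 190, law), (2210, 6, Sam, 190, eng), (2210, 6, Sam, 190, k1), (2210, 6, Sam, 190, law), (2260, 10, Hal, 240, k2), (2260, 10, Hal, 240, x2), (2260, 10, Xia, 240, k2), (2260, 10, Xia, 240, x2), (2260, 10, Yan, 240, k2), (2260, 10, Yan, 240, x2), (2260, 13, Hal, 240, k2), (2260, 13, Hal, 240, x2), (2260, 13, Xia, 240, k2), (2260, 13, Xia, 240, x2), (2260, 13, Yan, 240, k2), (2260, 13, Yan, 240, x2), (2260, 20, Hal, 240, k2), (2260, 20, Hal, 240, x2), (2260, 20, Xia, 240, k2), (2260, 20, Xia, 240, x2), (2260, 20, Yan, 240, k2), (2260, 20, Yan, 240, x2), (2260, 30, Hal, 240, k2), (2260, 30, Hal, 240, x2), (2260, 30, Xia, 240, k2), (2260, 30, Xia, 240, x2), (2260, 30, Yan, 240, k2), (2260, 30, Yan, 240, x2), (2260, 37, Hal, 240, k2), (2260, 37, Hal, 240, x2), (2260, 37, Xia, 240, k2), (2260, 37, Xia, 240, x2), (2260, 37, Yan, 240, k2), (2260, 37, Yan, 240, x2), (2260, 40, Hal, 240, k2), (2260, 40, Hal, 240, x2), (2260, 40, Xia, 240, k2), (2260, 40, Xia, 240, x2), (2260, 40, Yan, 240, k2), (2260, 40, Yan, 240, x2)}
σ[name = Sam AND dept ≠ x2]: keep tuples satisfying name = Sam AND dept ≠ x2 → {(2210, 24, Sam, 190, eng), (2210, 24, Sam, 190, k1), (2210, 24, Sam, 190, law), (2210, 6, Sam, 190, eng), (2210, 6, Sam, 190, k1), (2210, 6, Sam, 190, law)}
π[budget, salary]: project onto (budget, salary) (5 duplicate(s) eliminated) → {(2210, 190)}

{(2210, 190)}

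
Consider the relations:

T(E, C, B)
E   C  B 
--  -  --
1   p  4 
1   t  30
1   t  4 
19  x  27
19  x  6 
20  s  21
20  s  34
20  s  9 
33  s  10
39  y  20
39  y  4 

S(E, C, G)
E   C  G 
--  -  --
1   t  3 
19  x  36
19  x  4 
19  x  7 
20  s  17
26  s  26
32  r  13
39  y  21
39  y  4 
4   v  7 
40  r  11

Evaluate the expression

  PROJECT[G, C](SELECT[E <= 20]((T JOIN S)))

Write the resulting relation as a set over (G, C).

Joining T and S on E, C yields {(1, t, 30, 3), (1, t, 4, 3), (19, x, 27, 36), (19, x, 27, 4), (19, x, 27, 7), (19, x, 6, 36), (19, x, 6, 4), (19, x, 6, 7), (20, s, 21, 17), (20, s, 34, 17), (20, s, 9, 17), (39, y, 20, 21), (39, y, 20, 4), (39, y, 4, 21), (39, y, 4, 4)}.
Apply σ_{E <= 20}; surviving tuples: {(1, t, 30, 3), (1, t, 4, 3), (19, x, 27, 36), (19, x, 27, 4), (19, x, 27, 7), (19, x, 6, 36), (19, x, 6, 4), (19, x, 6, 7), (20, s, 21, 17), (20, s, 34, 17), (20, s, 9, 17)}
π[G, C]: project onto (G, C) (6 duplicate(s) eliminated) → {(17, s), (3, t), (36, x), (4, x), (7, x)}

{(17, s), (3, t), (36, x), (4, x), (7, x)}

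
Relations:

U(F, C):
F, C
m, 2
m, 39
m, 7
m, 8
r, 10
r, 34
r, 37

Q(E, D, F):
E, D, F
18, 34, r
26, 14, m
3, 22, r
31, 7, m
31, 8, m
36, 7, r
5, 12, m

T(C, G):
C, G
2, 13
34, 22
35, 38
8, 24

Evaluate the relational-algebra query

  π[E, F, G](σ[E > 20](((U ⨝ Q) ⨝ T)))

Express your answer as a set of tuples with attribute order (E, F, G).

{(26, m, 13), (26, m, 24), (31, m, 13), (31, m, 24), (36, r, 22)}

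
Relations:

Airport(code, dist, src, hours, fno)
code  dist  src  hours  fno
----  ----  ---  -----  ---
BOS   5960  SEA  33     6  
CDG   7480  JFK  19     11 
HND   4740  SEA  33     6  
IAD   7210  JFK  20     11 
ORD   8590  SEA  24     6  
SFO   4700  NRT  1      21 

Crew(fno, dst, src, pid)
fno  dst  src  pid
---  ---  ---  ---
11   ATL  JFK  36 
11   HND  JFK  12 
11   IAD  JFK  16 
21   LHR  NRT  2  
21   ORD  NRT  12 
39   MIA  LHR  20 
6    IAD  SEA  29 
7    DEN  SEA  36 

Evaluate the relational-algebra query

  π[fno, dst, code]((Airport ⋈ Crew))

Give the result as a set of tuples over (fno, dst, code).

{(11, ATL, CDG), (11, ATL, IAD), (11, HND, CDG), (11, HND, IAD), (11, IAD, CDG), (11, IAD, IAD), (21, LHR, SFO), (21, ORD, SFO), (6, IAD, BOS), (6, IAD, HND), (6, IAD, ORD)}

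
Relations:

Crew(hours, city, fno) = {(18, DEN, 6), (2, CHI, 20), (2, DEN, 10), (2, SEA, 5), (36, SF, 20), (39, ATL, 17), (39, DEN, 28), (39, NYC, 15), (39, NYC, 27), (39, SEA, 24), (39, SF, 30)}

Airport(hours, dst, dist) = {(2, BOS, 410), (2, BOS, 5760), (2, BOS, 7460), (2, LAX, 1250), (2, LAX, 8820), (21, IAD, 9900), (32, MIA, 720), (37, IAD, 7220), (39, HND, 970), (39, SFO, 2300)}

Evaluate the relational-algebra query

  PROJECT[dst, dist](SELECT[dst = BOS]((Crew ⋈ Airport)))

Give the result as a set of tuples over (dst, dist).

Natural join on hours: {(2, CHI, 20, BOS, 410), (2, CHI, 20, BOS, 5760), (2, CHI, 20, BOS, 7460), (2, CHI, 20, LAX, 1250), (2, CHI, 20, LAX, 8820), (2, DEN, 10, BOS, 410), (2, DEN, 10, BOS, 5760), (2, DEN, 10, BOS, 7460), (2, DEN, 10, LAX, 1250), (2, DEN, 10, LAX, 8820), (2, SEA, 5, BOS, 410), (2, SEA, 5, BOS, 5760), (2, SEA, 5, BOS, 7460), (2, SEA, 5, LAX, 1250), (2, SEA, 5, LAX, 8820), (39, ATL, 17, HND, 970), (39, ATL, 17, SFO, 2300), (39, DEN, 28, HND, 970), (39, DEN, 28, SFO, 2300), (39, NYC, 15, HND, 970), (39, NYC, 15, SFO, 2300), (39, NYC, 27, HND, 970), (39, NYC, 27, SFO, 2300), (39, SEA, 24, HND, 970), (39, SEA, 24, SFO, 2300), (39, SF, 30, HND, 970), (39, SF, 30, SFO, 2300)}
Filtering on dst = BOS leaves {(2, CHI, 20, BOS, 410), (2, CHI, 20, BOS, 5760), (2, CHI, 20, BOS, 7460), (2, DEN, 10, BOS, 410), (2, DEN, 10, BOS, 5760), (2, DEN, 10, BOS, 7460), (2, SEA, 5, BOS, 410), (2, SEA, 5, BOS, 5760), (2, SEA, 5, BOS, 7460)}.
Projecting to dst, dist (6 duplicate(s) eliminated): {(BOS, 410), (BOS, 5760), (BOS, 7460)}

{(BOS, 410), (BOS, 5760), (BOS, 7460)}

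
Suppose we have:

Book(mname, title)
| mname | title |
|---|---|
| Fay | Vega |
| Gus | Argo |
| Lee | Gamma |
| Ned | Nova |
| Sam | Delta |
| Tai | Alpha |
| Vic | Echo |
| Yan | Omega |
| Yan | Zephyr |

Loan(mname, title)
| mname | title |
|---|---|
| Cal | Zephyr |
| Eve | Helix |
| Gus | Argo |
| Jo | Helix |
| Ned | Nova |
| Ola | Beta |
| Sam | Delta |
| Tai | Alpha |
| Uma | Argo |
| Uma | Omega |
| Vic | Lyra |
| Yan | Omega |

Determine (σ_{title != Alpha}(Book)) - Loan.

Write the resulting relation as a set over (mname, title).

{(Fay, Vega), (Lee, Gamma), (Vic, Echo), (Yan, Zephyr)}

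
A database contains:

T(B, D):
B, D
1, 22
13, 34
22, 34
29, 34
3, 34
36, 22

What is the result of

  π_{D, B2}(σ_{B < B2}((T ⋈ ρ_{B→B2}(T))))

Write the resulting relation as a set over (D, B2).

{(22, 36), (34, 13), (34, 22), (34, 29)}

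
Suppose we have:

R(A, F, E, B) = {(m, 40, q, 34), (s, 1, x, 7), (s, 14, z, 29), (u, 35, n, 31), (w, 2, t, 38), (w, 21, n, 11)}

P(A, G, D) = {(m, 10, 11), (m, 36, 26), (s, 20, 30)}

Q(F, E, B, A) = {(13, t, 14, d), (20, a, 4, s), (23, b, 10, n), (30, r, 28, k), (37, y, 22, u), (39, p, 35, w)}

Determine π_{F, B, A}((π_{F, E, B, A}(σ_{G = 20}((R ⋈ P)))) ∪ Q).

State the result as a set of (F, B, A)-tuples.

R ⋈ P (natural join on A): {(m, 40, q, 34, 10, 11), (m, 40, q, 34, 36, 26), (s, 1, x, 7, 20, 30), (s, 14, z, 29, 20, 30)}
Selection G = 20: {(s, 1, x, 7, 20, 30), (s, 14, z, 29, 20, 30)}
π[F, E, B, A]: project onto (F, E, B, A) → {(1, x, 7, s), (14, z, 29, s)}
Set union of the two operands is {(1, x, 7, s), (13, t, 14, d), (14, z, 29, s), (20, a, 4, s), (23, b, 10, n), (30, r, 28, k), (37, y, 22, u), (39, p, 35, w)}.
π[F, B, A]: project onto (F, B, A) → {(1, 7, s), (13, 14, d), (14, 29, s), (20, 4, s), (23, 10, n), (30, 28, k), (37, 22, u), (39, 35, w)}

{(1, 7, s), (13, 14, d), (14, 29, s), (20, 4, s), (23, 10, n), (30, 28, k), (37, 22, u), (39, 35, w)}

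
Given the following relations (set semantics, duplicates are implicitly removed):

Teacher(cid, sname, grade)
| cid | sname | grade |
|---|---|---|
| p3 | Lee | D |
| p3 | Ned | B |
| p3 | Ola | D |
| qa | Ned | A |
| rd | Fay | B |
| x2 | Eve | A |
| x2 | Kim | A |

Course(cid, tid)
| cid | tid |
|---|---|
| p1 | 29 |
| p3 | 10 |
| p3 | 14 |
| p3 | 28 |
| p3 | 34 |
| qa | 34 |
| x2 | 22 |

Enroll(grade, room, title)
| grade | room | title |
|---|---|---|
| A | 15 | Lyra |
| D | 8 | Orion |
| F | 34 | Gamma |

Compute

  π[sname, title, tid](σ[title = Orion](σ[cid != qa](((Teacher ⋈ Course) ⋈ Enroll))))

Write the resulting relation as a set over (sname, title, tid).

{(Lee, Orion, 10), (Lee, Orion, 14), (Lee, Orion, 28), (Lee, Orion, 34), (Ola, Orion, 10), (Ola, Orion, 14), (Ola, Orion, 28), (Ola, Orion, 34)}

Joining Teacher and Course on cid yields {(p3, Lee, D, 10), (p3, Lee, D, 14), (p3, Lee, D, 28), (p3, Lee, D, 34), (p3, Ned, B, 10), (p3, Ned, B, 14), (p3, Ned, B, 28), (p3, Ned, B, 34), (p3, Ola, D, 10), (p3, Ola, D, 14), (p3, Ola, D, 28), (p3, Ola, D, 34), (qa, Ned, A, 34), (x2, Eve, A, 22), (x2, Kim, A, 22)}.
Joining (Teacher ⋈ Course) and Enroll on grade yields {(p3, Lee, D, 10, 8, Orion), (p3, Lee, D, 14, 8, Orion), (p3, Lee, D, 28, 8, Orion), (p3, Lee, D, 34, 8, Orion), (p3, Ola, D, 10, 8, Orion), (p3, Ola, D, 14, 8, Orion), (p3, Ola, D, 28, 8, Orion), (p3, Ola, D, 34, 8, Orion), (qa, Ned, A, 34, 15, Lyra), (x2, Eve, A, 22, 15, Lyra), (x2, Kim, A, 22, 15, Lyra)}.
Apply σ_{cid != qa}; surviving tuples: {(p3, Lee, D, 10, 8, Orion), (p3, Lee, D, 14, 8, Orion), (p3, Lee, D, 28, 8, Orion), (p3, Lee, D, 34, 8, Orion), (p3, Ola, D, 10, 8, Orion), (p3, Ola, D, 14, 8, Orion), (p3, Ola, D, 28, 8, Orion), (p3, Ola, D, 34, 8, Orion), (x2, Eve, A, 22, 15, Lyra), (x2, Kim, A, 22, 15, Lyra)}
Apply σ_{title = Orion}; surviving tuples: {(p3, Lee, D, 10, 8, Orion), (p3, Lee, D, 14, 8, Orion), (p3, Lee, D, 28, 8, Orion), (p3, Lee, D, 34, 8, Orion), (p3, Ola, D, 10, 8, Orion), (p3, Ola, D, 14, 8, Orion), (p3, Ola, D, 28, 8, Orion), (p3, Ola, D, 34, 8, Orion)}
Keep only column(s) sname, title, tid: {(Lee, Orion, 10), (Lee, Orion, 14), (Lee, Orion, 28), (Lee, Orion, 34), (Ola, Orion, 10), (Ola, Orion, 14), (Ola, Orion, 28), (Ola, Orion, 34)}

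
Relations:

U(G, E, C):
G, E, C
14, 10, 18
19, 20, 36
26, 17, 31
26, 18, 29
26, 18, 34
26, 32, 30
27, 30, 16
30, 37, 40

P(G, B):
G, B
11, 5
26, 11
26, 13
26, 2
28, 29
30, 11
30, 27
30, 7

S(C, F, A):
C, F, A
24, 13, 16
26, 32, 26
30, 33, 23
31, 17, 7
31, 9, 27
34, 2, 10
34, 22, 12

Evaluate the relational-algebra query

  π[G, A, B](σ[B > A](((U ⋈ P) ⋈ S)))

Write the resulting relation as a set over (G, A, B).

{(26, 10, 11), (26, 10, 13), (26, 12, 13), (26, 7, 11), (26, 7, 13)}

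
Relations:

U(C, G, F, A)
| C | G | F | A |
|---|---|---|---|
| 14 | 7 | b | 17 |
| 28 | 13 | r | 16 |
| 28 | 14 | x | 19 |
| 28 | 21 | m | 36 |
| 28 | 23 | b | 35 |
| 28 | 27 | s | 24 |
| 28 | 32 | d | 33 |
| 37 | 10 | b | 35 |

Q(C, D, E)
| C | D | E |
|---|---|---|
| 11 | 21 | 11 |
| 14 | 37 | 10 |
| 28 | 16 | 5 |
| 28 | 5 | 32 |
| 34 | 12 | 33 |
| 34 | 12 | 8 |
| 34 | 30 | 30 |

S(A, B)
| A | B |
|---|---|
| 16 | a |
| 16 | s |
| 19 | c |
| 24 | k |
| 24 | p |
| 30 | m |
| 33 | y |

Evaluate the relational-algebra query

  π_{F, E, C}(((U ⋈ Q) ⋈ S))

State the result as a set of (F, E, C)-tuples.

U ⋈ Q (natural join on C): {(14, 7, b, 17, 37, 10), (28, 13, r, 16, 16, 5), (28, 13, r, 16, 5, 32), (28, 14, x, 19, 16, 5), (28, 14, x, 19, 5, 32), (28, 21, m, 36, 16, 5), (28, 21, m, 36, 5, 32), (28, 23, b, 35, 16, 5), (28, 23, b, 35, 5, 32), (28, 27, s, 24, 16, 5), (28, 27, s, 24, 5, 32), (28, 32, d, 33, 16, 5), (28, 32, d, 33, 5, 32)}
(U ⋈ Q) ⋈ S (natural join on A): {(28, 13, r, 16, 16, 5, a), (28, 13, r, 16, 16, 5, s), (28, 13, r, 16, 5, 32, a), (28, 13, r, 16, 5, 32, s), (28, 14, x, 19, 16, 5, c), (28, 14, x, 19, 5, 32, c), (28, 27, s, 24, 16, 5, k), (28, 27, s, 24, 16, 5, p), (28, 27, s, 24, 5, 32, k), (28, 27, s, 24, 5, 32, p), (28, 32, d, 33, 16, 5, y), (28, 32, d, 33, 5, 32, y)}
Keep only column(s) F, E, C (4 duplicate(s) eliminated): {(d, 32, 28), (d, 5, 28), (r, 32, 28), (r, 5, 28), (s, 32, 28), (s, 5, 28), (x, 32, 28), (x, 5, 28)}

{(d, 32, 28), (d, 5, 28), (r, 32, 28), (r, 5, 28), (s, 32, 28), (s, 5, 28), (x, 32, 28), (x, 5, 28)}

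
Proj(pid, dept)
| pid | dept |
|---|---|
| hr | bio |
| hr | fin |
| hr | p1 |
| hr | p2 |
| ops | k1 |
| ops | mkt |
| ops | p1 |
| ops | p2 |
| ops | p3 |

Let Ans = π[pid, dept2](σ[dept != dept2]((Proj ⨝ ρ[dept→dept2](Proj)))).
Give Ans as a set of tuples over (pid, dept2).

{(hr, bio), (hr, fin), (hr, p1), (hr, p2), (ops, k1), (ops, mkt), (ops, p1), (ops, p2), (ops, p3)}

ρ[dept→dept2]: schema becomes (pid, dept2); tuples unchanged.
Joining Proj and ρ[dept→dept2](Proj) on pid yields {(hr, bio, bio), (hr, bio, fin), (hr, bio, p1), (hr, bio, p2), (hr, fin, bio), (hr, fin, fin), (hr, fin, p1), (hr, fin, p2), (hr, p1, bio), (hr, p1, fin), (hr, p1, p1), (hr, p1, p2), (hr, p2, bio), (hr, p2, fin), (hr, p2, p1), (hr, p2, p2), (ops, k1, k1), (ops, k1, mkt), (ops, k1, p1), (ops, k1, p2), (ops, k1, p3), (ops, mkt, k1), (ops, mkt, mkt), (ops, mkt, p1), (ops, mkt, p2), (ops, mkt, p3), (ops, p1, k1), (ops, p1, mkt), (ops, p1, p1), (ops, p1, p2), (ops, p1, p3), (ops, p2, k1), (ops, p2, mkt), (ops, p2, p1), (ops, p2, p2), (ops, p2, p3), (ops, p3, k1), (ops, p3, mkt), (ops, p3, p1), (ops, p3, p2), (ops, p3, p3)}.
Filtering on dept != dept2 leaves {(hr, bio, fin), (hr, bio, p1), (hr, bio, p2), (hr, fin, bio), (hr, fin, p1), (hr, fin, p2), (hr, p1, bio), (hr, p1, fin), (hr, p1, p2), (hr, p2, bio), (hr, p2, fin), (hr, p2, p1), (ops, k1, mkt), (ops, k1, p1), (ops, k1, p2), (ops, k1, p3), (ops, mkt, k1), (ops, mkt, p1), (ops, mkt, p2), (ops, mkt, p3), (ops, p1, k1), (ops, p1, mkt), (ops, p1, p2), (ops, p1, p3), (ops, p2, k1), (ops, p2, mkt), (ops, p2, p1), (ops, p2, p3), (ops, p3, k1), (ops, p3, mkt), (ops, p3, p1), (ops, p3, p2)}.
Keep only column(s) pid, dept2 (23 duplicate(s) eliminated): {(hr, bio), (hr, fin), (hr, p1), (hr, p2), (ops, k1), (ops, mkt), (ops, p1), (ops, p2), (ops, p3)}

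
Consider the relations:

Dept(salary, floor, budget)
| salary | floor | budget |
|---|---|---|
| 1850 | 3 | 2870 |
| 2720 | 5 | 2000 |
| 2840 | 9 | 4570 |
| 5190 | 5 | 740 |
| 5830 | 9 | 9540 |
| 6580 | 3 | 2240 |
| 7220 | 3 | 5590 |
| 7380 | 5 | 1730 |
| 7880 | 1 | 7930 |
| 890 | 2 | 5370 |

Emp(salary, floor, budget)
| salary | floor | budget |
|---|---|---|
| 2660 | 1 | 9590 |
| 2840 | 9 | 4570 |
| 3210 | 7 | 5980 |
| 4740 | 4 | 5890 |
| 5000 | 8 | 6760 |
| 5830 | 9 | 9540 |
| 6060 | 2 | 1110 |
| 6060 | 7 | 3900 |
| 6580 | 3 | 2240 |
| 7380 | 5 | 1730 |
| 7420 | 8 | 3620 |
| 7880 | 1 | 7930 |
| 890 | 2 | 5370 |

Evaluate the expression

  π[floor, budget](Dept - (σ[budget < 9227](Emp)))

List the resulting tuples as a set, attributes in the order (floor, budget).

Selection budget < 9227: {(2840, 9, 4570), (3210, 7, 5980), (4740, 4, 5890), (5000, 8, 6760), (6060, 2, 1110), (6060, 7, 3900), (6580, 3, 2240), (7380, 5, 1730), (7420, 8, 3620), (7880, 1, 7930), (890, 2, 5370)}
Set difference of the two operands is {(1850, 3, 2870), (2720, 5, 2000), (5190, 5, 740), (5830, 9, 9540), (7220, 3, 5590)}.
Keep only column(s) floor, budget: {(3, 2870), (3, 5590), (5, 2000), (5, 740), (9, 9540)}

{(3, 2870), (3, 5590), (5, 2000), (5, 740), (9, 9540)}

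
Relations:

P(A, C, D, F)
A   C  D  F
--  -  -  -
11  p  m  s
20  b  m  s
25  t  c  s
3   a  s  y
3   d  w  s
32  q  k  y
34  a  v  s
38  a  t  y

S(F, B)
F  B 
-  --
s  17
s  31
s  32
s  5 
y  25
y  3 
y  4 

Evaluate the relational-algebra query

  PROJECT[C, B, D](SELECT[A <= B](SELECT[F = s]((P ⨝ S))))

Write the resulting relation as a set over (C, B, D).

{(b, 31, m), (b, 32, m), (d, 17, w), (d, 31, w), (d, 32, w), (d, 5, w), (p, 17, m), (p, 31, m), (p, 32, m), (t, 31, c), (t, 32, c)}

P ⋈ S (natural join on F): {(11, p, m, s, 17), (11, p, m, s, 31), (11, p, m, s, 32), (11, p, m, s, 5), (20, b, m, s, 17), (20, b, m, s, 31), (20, b, m, s, 32), (20, b, m, s, 5), (25, t, c, s, 17), (25, t, c, s, 31), (25, t, c, s, 32), (25, t, c, s, 5), (3, a, s, y, 25), (3, a, s, y, 3), (3, a, s, y, 4), (3, d, w, s, 17), (3, d, w, s, 31), (3, d, w, s, 32), (3, d, w, s, 5), (32, q, k, y, 25), (32, q, k, y, 3), (32, q, k, y, 4), (34, a, v, s, 17), (34, a, v, s, 31), (34, a, v, s, 32), (34, a, v, s, 5), (38, a, t, y, 25), (38, a, t, y, 3), (38, a, t, y, 4)}
σ[F = s]: keep tuples satisfying F = s → {(11, p, m, s, 17), (11, p, m, s, 31), (11, p, m, s, 32), (11, p, m, s, 5), (20, b, m, s, 17), (20, b, m, s, 31), (20, b, m, s, 32), (20, b, m, s, 5), (25, t, c, s, 17), (25, t, c, s, 31), (25, t, c, s, 32), (25, t, c, s, 5), (3, d, w, s, 17), (3, d, w, s, 31), (3, d, w, s, 32), (3, d, w, s, 5), (34, a, v, s, 17), (34, a, v, s, 31), (34, a, v, s, 32), (34, a, v, s, 5)}
σ[A <= B]: keep tuples satisfying A <= B → {(11, p, m, s, 17), (11, p, m, s, 31), (11, p, m, s, 32), (20, b, m, s, 31), (20, b, m, s, 32), (25, t, c, s, 31), (25, t, c, s, 32), (3, d, w, s, 17), (3, d, w, s, 31), (3, d, w, s, 32), (3, d, w, s, 5)}
Projecting to C, B, D: {(b, 31, m), (b, 32, m), (d, 17, w), (d, 31, w), (d, 32, w), (d, 5, w), (p, 17, m), (p, 31, m), (p, 32, m), (t, 31, c), (t, 32, c)}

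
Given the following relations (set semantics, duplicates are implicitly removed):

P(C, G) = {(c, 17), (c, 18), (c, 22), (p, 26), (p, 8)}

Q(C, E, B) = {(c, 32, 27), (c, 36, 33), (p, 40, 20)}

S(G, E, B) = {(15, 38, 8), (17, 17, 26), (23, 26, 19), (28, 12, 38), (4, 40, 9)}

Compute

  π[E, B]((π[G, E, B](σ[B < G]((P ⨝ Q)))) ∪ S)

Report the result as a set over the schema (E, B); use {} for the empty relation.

{(12, 38), (17, 26), (26, 19), (38, 8), (40, 20), (40, 9)}

Natural join on C: {(c, 17, 32, 27), (c, 17, 36, 33), (c, 18, 32, 27), (c, 18, 36, 33), (c, 22, 32, 27), (c, 22, 36, 33), (p, 26, 40, 20), (p, 8, 40, 20)}
Filtering on B < G leaves {(p, 26, 40, 20)}.
Projecting to G, E, B: {(26, 40, 20)}
Set union of the two operands is {(15, 38, 8), (17, 17, 26), (23, 26, 19), (26, 40, 20), (28, 12, 38), (4, 40, 9)}.
Projecting to E, B: {(12, 38), (17, 26), (26, 19), (38, 8), (40, 20), (40, 9)}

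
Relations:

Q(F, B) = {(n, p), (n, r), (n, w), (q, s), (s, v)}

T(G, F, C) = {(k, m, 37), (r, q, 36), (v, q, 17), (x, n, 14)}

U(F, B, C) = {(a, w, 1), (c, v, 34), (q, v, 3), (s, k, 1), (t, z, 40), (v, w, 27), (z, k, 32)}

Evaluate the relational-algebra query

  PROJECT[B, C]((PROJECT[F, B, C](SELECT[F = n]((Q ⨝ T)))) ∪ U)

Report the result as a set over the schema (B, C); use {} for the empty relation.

Joining Q and T on F yields {(n, p, x, 14), (n, r, x, 14), (n, w, x, 14), (q, s, r, 36), (q, s, v, 17)}.
Filtering on F = n leaves {(n, p, x, 14), (n, r, x, 14), (n, w, x, 14)}.
Keep only column(s) F, B, C: {(n, p, 14), (n, r, 14), (n, w, 14)}
Union: {(n, p, 14), (n, r, 14), (n, w, 14)} with {(a, w, 1), (c, v, 34), (q, v, 3), (s, k, 1), (t, z, 40), (v, w, 27), (z, k, 32)} → {(a, w, 1), (c, v, 34), (n, p, 14), (n, r, 14), (n, w, 14), (q, v, 3), (s, k, 1), (t, z, 40), (v, w, 27), (z, k, 32)}
Keep only column(s) B, C: {(k, 1), (k, 32), (p, 14), (r, 14), (v, 3), (v, 34), (w, 1), (w, 14), (w, 27), (z, 40)}

{(k, 1), (k, 32), (p, 14), (r, 14), (v, 3), (v, 34), (w, 1), (w, 14), (w, 27), (z, 40)}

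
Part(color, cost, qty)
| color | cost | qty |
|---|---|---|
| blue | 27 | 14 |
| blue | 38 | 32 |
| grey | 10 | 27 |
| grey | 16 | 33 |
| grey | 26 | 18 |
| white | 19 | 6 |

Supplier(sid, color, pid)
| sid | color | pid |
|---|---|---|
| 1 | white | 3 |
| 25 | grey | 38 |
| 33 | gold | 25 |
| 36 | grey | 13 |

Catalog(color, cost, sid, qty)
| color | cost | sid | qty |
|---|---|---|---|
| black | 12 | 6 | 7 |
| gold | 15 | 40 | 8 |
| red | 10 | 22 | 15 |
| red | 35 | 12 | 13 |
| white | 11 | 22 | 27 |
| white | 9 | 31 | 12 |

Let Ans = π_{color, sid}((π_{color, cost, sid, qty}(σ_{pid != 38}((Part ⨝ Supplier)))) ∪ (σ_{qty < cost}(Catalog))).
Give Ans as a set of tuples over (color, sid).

Natural join on color: {(grey, 10, 27, 25, 38), (grey, 10, 27, 36, 13), (grey, 16, 33, 25, 38), (grey, 16, 33, 36, 13), (grey, 26, 18, 25, 38), (grey, 26, 18, 36, 13), (white, 19, 6, 1, 3)}
Apply σ_{pid != 38}; surviving tuples: {(grey, 10, 27, 36, 13), (grey, 16, 33, 36, 13), (grey, 26, 18, 36, 13), (white, 19, 6, 1, 3)}
Keep only column(s) color, cost, sid, qty: {(grey, 10, 36, 27), (grey, 16, 36, 33), (grey, 26, 36, 18), (white, 19, 1, 6)}
Apply σ_{qty < cost}; surviving tuples: {(black, 12, 6, 7), (gold, 15, 40, 8), (red, 35, 12, 13)}
Union: {(grey, 10, 36, 27), (grey, 16, 36, 33), (grey, 26, 36, 18), (white, 19, 1, 6)} with {(black, 12, 6, 7), (gold, 15, 40, 8), (red, 35, 12, 13)} → {(black, 12, 6, 7), (gold, 15, 40, 8), (grey, 10, 36, 27), (grey, 16, 36, 33), (grey, 26, 36, 18), (red, 35, 12, 13), (white, 19, 1, 6)}
Keep only column(s) color, sid (2 duplicate(s) eliminated): {(black, 6), (gold, 40), (grey, 36), (red, 12), (white, 1)}

{(black, 6), (gold, 40), (grey, 36), (red, 12), (white, 1)}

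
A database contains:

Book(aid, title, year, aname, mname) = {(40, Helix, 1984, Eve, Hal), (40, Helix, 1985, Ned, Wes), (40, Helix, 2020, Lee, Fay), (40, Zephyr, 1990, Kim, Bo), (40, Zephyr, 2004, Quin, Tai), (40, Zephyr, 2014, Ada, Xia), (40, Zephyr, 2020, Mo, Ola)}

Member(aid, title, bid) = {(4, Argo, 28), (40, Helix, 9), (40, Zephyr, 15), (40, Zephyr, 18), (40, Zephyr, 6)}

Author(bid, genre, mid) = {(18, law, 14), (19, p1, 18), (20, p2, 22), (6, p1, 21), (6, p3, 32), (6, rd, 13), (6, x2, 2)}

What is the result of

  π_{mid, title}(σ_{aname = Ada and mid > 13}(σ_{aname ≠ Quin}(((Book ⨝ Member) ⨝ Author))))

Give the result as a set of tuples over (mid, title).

Natural join on aid, title: {(40, Helix, 1984, Eve, Hal, 9), (40, Helix, 1985, Ned, Wes, 9), (40, Helix, 2020, Lee, Fay, 9), (40, Zephyr, 1990, Kim, Bo, 15), (40, Zephyr, 1990, Kim, Bo, 18), (40, Zephyr, 1990, Kim, Bo, 6), (40, Zephyr, 2004, Quin, Tai, 15), (40, Zephyr, 2004, Quin, Tai, 18), (40, Zephyr, 2004, Quin, Tai, 6), (40, Zephyr, 2014, Ada, Xia, 15), (40, Zephyr, 2014, Ada, Xia, 18), (40, Zephyr, 2014, Ada, Xia, 6), (40, Zephyr, 2020, Mo, Ola, 15), (40, Zephyr, 2020, Mo, Ola, 18), (40, Zephyr, 2020, Mo, Ola, 6)}
Natural join on bid: {(40, Zephyr, 1990, Kim, Bo, 18, law, 14), (40, Zephyr, 1990, Kim, Bo, 6, p1, 21), (40, Zephyr, 1990, Kim, Bo, 6, p3, 32), (40, Zephyr, 1990, Kim, Bo, 6, rd, 13), (40, Zephyr, 1990, Kim, Bo, 6, x2, 2), (40, Zephyr, 2004, Quin, Tai, 18, law, 14), (40, Zephyr, 2004, Quin, Tai, 6, p1, 21), (40, Zephyr, 2004, Quin, Tai, 6, p3, 32), (40, Zephyr, 2004, Quin, Tai, 6, rd, 13), (40, Zephyr, 2004, Quin, Tai, 6, x2, 2), (40, Zephyr, 2014, Ada, Xia, 18, law, 14), (40, Zephyr, 2014, Ada, Xia, 6, p1, 21), (40, Zephyr, 2014, Ada, Xia, 6, p3, 32), (40, Zephyr, 2014, Ada, Xia, 6, rd, 13), (40, Zephyr, 2014, Ada, Xia, 6, x2, 2), (40, Zephyr, 2020, Mo, Ola, 18, law, 14), (40, Zephyr, 2020, Mo, Ola, 6, p1, 21), (40, Zephyr, 2020, Mo, Ola, 6, p3, 32), (40, Zephyr, 2020, Mo, Ola, 6, rd, 13), (40, Zephyr, 2020, Mo, Ola, 6, x2, 2)}
Filtering on aname ≠ Quin leaves {(40, Zephyr, 1990, Kim, Bo, 18, law, 14), (40, Zephyr, 1990, Kim, Bo, 6, p1, 21), (40, Zephyr, 1990, Kim, Bo, 6, p3, 32), (40, Zephyr, 1990, Kim, Bo, 6, rd, 13), (40, Zephyr, 1990, Kim, Bo, 6, x2, 2), (40, Zephyr, 2014, Ada, Xia, 18, law, 14), (40, Zephyr, 2014, Ada, Xia, 6, p1, 21), (40, Zephyr, 2014, Ada, Xia, 6, p3, 32), (40, Zephyr, 2014, Ada, Xia, 6, rd, 13), (40, Zephyr, 2014, Ada, Xia, 6, x2, 2), (40, Zephyr, 2020, Mo, Ola, 18, law, 14), (40, Zephyr, 2020, Mo, Ola, 6, p1, 21), (40, Zephyr, 2020, Mo, Ola, 6, p3, 32), (40, Zephyr, 2020, Mo, Ola, 6, rd, 13), (40, Zephyr, 2020, Mo, Ola, 6, x2, 2)}.
Filtering on aname = Ada and mid > 13 leaves {(40, Zephyr, 2014, Ada, Xia, 18, law, 14), (40, Zephyr, 2014, Ada, Xia, 6, p1, 21), (40, Zephyr, 2014, Ada, Xia, 6, p3, 32)}.
π[mid, title]: project onto (mid, title) → {(14, Zephyr), (21, Zephyr), (32, Zephyr)}

{(14, Zephyr), (21, Zephyr), (32, Zephyr)}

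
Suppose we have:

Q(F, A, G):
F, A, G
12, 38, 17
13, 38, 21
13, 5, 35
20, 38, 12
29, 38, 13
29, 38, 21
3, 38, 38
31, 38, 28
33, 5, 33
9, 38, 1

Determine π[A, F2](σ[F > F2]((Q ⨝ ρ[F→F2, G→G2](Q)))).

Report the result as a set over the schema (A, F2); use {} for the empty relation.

{(38, 12), (38, 13), (38, 20), (38, 29), (38, 3), (38, 9), (5, 13)}

ρ[F→F2, G→G2]: schema becomes (F2, A, G2); tuples unchanged.
Q ⋈ ρ[F→F2, G→G2](Q) (natural join on A): {(12, 38, 17, 12, 17), (12, 38, 17, 13, 21), (12, 38, 17, 20, 12), (12, 38, 17, 29, 13), (12, 38, 17, 29, 21), (12, 38, 17, 3, 38), (12, 38, 17, 31, 28), (12, 38, 17, 9, 1), (13, 38, 21, 12, 17), (13, 38, 21, 13, 21), (13, 38, 21, 20, 12), (13, 38, 21, 29, 13), (13, 38, 21, 29, 21), (13, 38, 21, 3, 38), (13, 38, 21, 31, 28), (13, 38, 21, 9, 1), (13, 5, 35, 13, 35), (13, 5, 35, 33, 33), (20, 38, 12, 12, 17), (20, 38, 12, 13, 21), (20, 38, 12, 20, 12), (20, 38, 12, 29, 13), (20, 38, 12, 29, 21), (20, 38, 12, 3, 38), (20, 38, 12, 31, 28), (20, 38, 12, 9, 1), (29, 38, 13, 12, 17), (29, 38, 13, 13, 21), (29, 38, 13, 20, 12), (29, 38, 13, 29, 13), (29, 38, 13, 29, 21), (29, 38, 13, 3, 38), (29, 38, 13, 31, 28), (29, 38, 13, 9, 1), (29, 38, 21, 12, 17), (29, 38, 21, 13, 21), (29, 38, 21, 20, 12), (29, 38, 21, 29, 13), (29, 38, 21, 29, 21), (29, 38, 21, 3, 38), (29, 38, 21, 31, 28), (29, 38, 21, 9, 1), (3, 38, 38, 12, 17), (3, 38, 38, 13, 21), (3, 38, 38, 20, 12), (3, 38, 38, 29, 13), (3, 38, 38, 29, 21), (3, 38, 38, 3, 38), (3, 38, 38, 31, 28), (3, 38, 38, 9, 1), (31, 38, 28, 12, 17), (31, 38, 28, 13, 21), (31, 38, 28, 20, 12), (31, 38, 28, 29, 13), (31, 38, 28, 29, 21), (31, 38, 28, 3, 38), (31, 38, 28, 31, 28), (31, 38, 28, 9, 1), (33, 5, 33, 13, 35), (33, 5, 33, 33, 33), (9, 38, 1, 12, 17), (9, 38, 1, 13, 21), (9, 38, 1, 20, 12), (9, 38, 1, 29, 13), (9, 38, 1, 29, 21), (9, 38, 1, 3, 38), (9, 38, 1, 31, 28), (9, 38, 1, 9, 1)}
Selection F > F2: {(12, 38, 17, 3, 38), (12, 38, 17, 9, 1), (13, 38, 21, 12, 17), (13, 38, 21, 3, 38), (13, 38, 21, 9, 1), (20, 38, 12, 12, 17), (20, 38, 12, 13, 21), (20, 38, 12, 3, 38), (20, 38, 12, 9, 1), (29, 38, 13, 12, 17), (29, 38, 13, 13, 21), (29, 38, 13, 20, 12), (29, 38, 13, 3, 38), (29, 38, 13, 9, 1), (29, 38, 21, 12, 17), (29, 38, 21, 13, 21), (29, 38, 21, 20, 12), (29, 38, 21, 3, 38), (29, 38, 21, 9, 1), (31, 38, 28, 12, 17), (31, 38, 28, 13, 21), (31, 38, 28, 20, 12), (31, 38, 28, 29, 13), (31, 38, 28, 29, 21), (31, 38, 28, 3, 38), (31, 38, 28, 9, 1), (33, 5, 33, 13, 35), (9, 38, 1, 3, 38)}
Keep only column(s) A, F2 (21 duplicate(s) eliminated): {(38, 12), (38, 13), (38, 20), (38, 29), (38, 3), (38, 9), (5, 13)}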